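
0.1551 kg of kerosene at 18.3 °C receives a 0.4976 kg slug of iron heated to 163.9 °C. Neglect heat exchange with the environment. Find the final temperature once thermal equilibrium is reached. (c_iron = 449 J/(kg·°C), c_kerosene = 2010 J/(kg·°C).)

T_f ≈ 79.1 °C

Heat gained plus heat lost sum to zero:
0.4976·449·(T − 163.9) + 0.1551·2010·(T − 18.3) = 0
223.42(T − 163.9) + 311.75(T − 18.3) = 0
535.17 T = 42324
T ≈ 79.08 °C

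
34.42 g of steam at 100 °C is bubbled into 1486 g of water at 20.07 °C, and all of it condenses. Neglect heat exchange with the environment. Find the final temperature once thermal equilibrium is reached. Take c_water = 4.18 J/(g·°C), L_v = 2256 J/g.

Conservation of energy gives ΣQ = 0:
latent heat released on condensation: 34.42·2256 = 77652
  condensate cools 100→T: 34.42·4.18·(T − 100) = 143.88(T − 100)
  water warms: 1486·4.18·(T − 20.07) = 6211.5(T − 20.07)
6355.4 T = 77652 + 14388 + 124664 = 216703
T ≈ 34.10 °C — below 100 °C, confirming all the steam condensed.

T_f ≈ 34.1 °C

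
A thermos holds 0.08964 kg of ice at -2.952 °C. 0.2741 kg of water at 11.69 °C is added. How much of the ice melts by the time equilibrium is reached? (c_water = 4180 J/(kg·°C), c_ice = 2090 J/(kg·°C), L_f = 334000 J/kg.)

Heat available from the water dropping to 0 °C: 0.2741·4180·11.69 = 13394 J.
Warming the ice to 0 °C takes 0.08964·2090·2.952 = 553.05 J, leaving 12841 J for melting.
Fully melting the ice requires m_ice L_f = 0.08964·334000 = 29940 J.
Since 12841 < 29940 J, not all the ice melts; equilibrium is at 0 °C.
m_melt = 12841 / L_f = 0.03844 kg.

m_melted ≈ 0.0384 kg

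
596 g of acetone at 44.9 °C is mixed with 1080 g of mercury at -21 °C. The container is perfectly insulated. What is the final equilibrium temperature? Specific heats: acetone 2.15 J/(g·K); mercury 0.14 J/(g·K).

T_f ≈ 37.9 °C

Heat lost by the acetone equals heat gained by the mercury:
596*2.15*(44.9 − T) = 1080*0.14*(T − (-21))
1281.4(44.9 − T) = 151.2(T − (-21))
1432.6 T = 54360  ⇒  T ≈ 37.94 °C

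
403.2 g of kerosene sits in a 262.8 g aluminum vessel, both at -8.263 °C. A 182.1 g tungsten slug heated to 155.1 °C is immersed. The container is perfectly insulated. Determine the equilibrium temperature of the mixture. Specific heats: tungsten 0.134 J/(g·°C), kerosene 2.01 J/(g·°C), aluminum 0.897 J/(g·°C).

T_f ≈ -4.5 °C

Conservation of energy gives ΣQ = 0:
182.1×0.134×(T − 155.1) + 403.2×2.01×(T − (-8.263)) + 262.8×0.897×(T − (-8.263)) = 0
24.4(T − 155.1) + 810.43(T − (-8.263)) + 235.73(T − (-8.263)) = 0
1070.6 T = -4859.8
T = -4859.8/1070.6 ≈ -4.54 °C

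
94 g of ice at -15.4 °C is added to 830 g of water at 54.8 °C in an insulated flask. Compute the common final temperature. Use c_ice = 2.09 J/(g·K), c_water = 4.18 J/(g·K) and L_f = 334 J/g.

T_f ≈ 40.3 °C

Heat gained plus heat lost sum to zero:
warm ice to 0 °C: 94×2.09×(0 − (-15.4)) = 3025.5
  melt ice: 94×334 = 31396
  warm the meltwater: 392.92 T
  water: 3469.4(T − 54.8)
3862.3 T = 190123 − 34421 = 155702
T ≈ 40.31 °C (positive, so assuming full melt was valid).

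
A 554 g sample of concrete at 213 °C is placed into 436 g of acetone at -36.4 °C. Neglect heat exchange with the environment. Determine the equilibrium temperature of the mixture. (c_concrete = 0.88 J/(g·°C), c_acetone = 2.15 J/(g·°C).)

T_f ≈ 48.9 °C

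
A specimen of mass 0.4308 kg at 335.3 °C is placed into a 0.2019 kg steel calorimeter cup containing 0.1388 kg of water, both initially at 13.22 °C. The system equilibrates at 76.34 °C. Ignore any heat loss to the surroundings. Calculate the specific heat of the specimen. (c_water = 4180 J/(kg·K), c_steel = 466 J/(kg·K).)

c ≈ 381 J/(kg·K)

Taking heat into each body as positive, Σ m c ΔT = 0:
0.4308·c·(76.34 − 335.3) + 0.1388·4180·(76.34 − 13.22) + 0.2019·466·(76.34 − 13.22) = 0
-111.56 c = -42560
c = -42560/-111.56 ≈ 381.5 J/(kg·K)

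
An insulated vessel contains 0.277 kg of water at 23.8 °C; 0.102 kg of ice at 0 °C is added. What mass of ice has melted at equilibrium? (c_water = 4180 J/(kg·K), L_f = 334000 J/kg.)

Water can give up m c ΔT = 0.277·4180·23.8 = 27557 J before reaching 0 °C.
To melt every bit of ice: 0.102·334000 = 34068 J.
Since 27557 < 34068 J, not all the ice melts; equilibrium is at 0 °C.
m_melt = 27557 / L_f = 0.08251 kg.

m_melted ≈ 0.0825 kg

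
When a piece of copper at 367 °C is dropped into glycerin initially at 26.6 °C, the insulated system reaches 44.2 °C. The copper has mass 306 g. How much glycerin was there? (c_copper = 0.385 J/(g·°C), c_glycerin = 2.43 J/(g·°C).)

m ≈ 889 g

Setting the total heat transfer to zero:
306×0.385×(44.2 − 367) + m×2.43×(44.2 − 26.6) = 0
42.77 m = 38029
m = 38029/42.77 ≈ 889.2 g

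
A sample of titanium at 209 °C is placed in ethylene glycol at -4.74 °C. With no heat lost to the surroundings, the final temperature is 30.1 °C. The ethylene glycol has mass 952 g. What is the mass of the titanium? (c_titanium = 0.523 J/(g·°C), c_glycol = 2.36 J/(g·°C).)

m ≈ 837 g

Setting the total heat transfer to zero:
m×0.523×(30.1 − 209) + 952×2.36×(30.1 − (-4.74)) = 0
-93.56 m = -78276
m = -78276/-93.56 ≈ 836.6 g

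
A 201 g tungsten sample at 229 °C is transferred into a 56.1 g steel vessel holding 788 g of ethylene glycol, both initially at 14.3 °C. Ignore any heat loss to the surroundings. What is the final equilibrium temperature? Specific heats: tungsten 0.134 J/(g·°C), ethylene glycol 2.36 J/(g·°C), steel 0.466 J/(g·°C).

Net heat exchanged in the isolated system is zero:
201×0.134×(T − 229) + 788×2.36×(T − 14.3) + 56.1×0.466×(T − 14.3) = 0
(26.93 + 1859.7 + 26.14) T = 26.93×229 + 1859.7×14.3 + 26.14×14.3
T ≈ 17.32 °C

T_f ≈ 17.3 °C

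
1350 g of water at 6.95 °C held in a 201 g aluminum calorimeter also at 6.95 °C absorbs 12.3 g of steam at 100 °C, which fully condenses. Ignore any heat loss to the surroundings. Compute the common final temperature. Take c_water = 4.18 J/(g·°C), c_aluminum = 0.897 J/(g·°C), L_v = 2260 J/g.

T_f ≈ 12.5 °C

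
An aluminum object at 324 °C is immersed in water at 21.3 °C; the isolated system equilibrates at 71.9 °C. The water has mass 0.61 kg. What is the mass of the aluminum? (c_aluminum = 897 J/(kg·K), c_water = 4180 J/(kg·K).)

m ≈ 0.571 kg

|Q_aluminum| = |Q_water|:
m·897·(324 − 71.9) = 0.61·4180·(71.9 − 21.3)
226134 m = 129020  ⇒  m ≈ 0.5705 kg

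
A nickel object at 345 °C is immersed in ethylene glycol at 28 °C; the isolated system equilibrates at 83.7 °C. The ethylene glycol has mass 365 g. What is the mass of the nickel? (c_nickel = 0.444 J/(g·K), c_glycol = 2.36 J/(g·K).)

m ≈ 414 g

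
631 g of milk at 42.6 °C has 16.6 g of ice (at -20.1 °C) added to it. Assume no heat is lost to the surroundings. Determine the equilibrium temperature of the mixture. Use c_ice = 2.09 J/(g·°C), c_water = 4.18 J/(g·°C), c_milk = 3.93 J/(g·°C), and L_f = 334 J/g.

T_f ≈ 39.0 °C

Conservation of energy gives ΣQ = 0:
ice -20.1→0 °C: 16.6·2.09·20.1 = 697.35; fusion: m_ice L_f = 16.6·334 = 5544.4; meltwater 0→T: 16.6·4.18·T = 69.39 T; milk cools: 631·3.93·(T − 42.6) = 2479.8(T − 42.6)
2549.2 T = 105641 − 6241.7 = 99399
T ≈ 38.99 °C. Since T > 0 °C, the all-ice-melts assumption holds.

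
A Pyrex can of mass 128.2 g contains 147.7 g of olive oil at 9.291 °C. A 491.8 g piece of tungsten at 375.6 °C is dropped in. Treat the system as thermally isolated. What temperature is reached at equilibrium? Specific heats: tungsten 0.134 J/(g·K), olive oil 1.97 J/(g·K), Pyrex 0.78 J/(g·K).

T_f ≈ 62.1 °C

Net heat exchanged in the isolated system is zero:
491.8*0.134*(T − 375.6) + 147.7*1.97*(T − 9.291) + 128.2*0.78*(T − 9.291) = 0
65.9(T − 375.6) + 290.97(T − 9.291) + 100(T − 9.291) = 0
456.87 T = 28385
T = 28385/456.87 ≈ 62.13 °C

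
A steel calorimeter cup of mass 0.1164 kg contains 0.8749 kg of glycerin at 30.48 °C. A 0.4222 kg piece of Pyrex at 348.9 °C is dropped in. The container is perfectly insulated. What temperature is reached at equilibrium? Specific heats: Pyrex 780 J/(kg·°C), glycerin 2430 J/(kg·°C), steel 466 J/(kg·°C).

T_f ≈ 72.3 °C

Taking heat into each body as positive, Σ m c ΔT = 0:
0.4222×780×(T − 348.9) + 0.8749×2430×(T − 30.48) + 0.1164×466×(T − 30.48) = 0
2509.6 T = 181352
T = 181352/2509.6 ≈ 72.26 °C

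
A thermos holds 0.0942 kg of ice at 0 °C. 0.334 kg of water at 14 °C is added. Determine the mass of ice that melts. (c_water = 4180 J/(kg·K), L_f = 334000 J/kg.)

Cooling the water to 0 °C releases 0.334·4180·14 = 19546 J.
Fully melting the ice requires m_ice L_f = 0.0942·334000 = 31463 J.
Since 19546 < 31463 J, not all the ice melts; equilibrium is at 0 °C.
Mass melted = 19546/334000 ≈ 0.05852 kg.

m_melted ≈ 0.0585 kg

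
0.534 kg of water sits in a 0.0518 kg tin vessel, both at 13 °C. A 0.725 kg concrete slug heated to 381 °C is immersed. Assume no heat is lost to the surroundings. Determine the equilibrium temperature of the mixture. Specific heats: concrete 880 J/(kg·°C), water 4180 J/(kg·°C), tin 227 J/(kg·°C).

T_f ≈ 94.5 °C

Let T be the final temperature. ΣQ_i = 0:
0.725×880×(T − 381) + 0.534×4180×(T − 13) + 0.0518×227×(T − 13) = 0
638(T − 381) + 2232.1(T − 13) + 11.76(T − 13) = 0
2881.9 T = 272248
T = 272248/2881.9 ≈ 94.47 °C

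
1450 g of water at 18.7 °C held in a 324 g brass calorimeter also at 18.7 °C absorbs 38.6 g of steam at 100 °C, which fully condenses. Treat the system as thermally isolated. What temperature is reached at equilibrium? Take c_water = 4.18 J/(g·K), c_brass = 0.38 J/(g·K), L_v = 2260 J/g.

T_f ≈ 34.5 °C

Sum of m c ΔT and latent-heat terms is zero:
latent heat released on condensation: 38.6×2260 = 87236; condensate cools 100→T: 38.6×4.18×(T − 100) = 161.35(T − 100); original water: 6061(T − 18.7); brass cup: 324×0.38×(T − 18.7) = 123.12(T − 18.7)
6345.5 T = 87236 + 16135 + 115643 = 219014
T ≈ 34.52 °C — below 100 °C, confirming all the steam condensed.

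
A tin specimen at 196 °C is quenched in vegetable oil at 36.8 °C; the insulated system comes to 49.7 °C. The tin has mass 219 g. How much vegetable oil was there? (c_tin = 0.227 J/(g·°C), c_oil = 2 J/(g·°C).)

m ≈ 282 g

Net heat exchanged in the isolated system is zero:
219×0.227×(49.7 − 196) + m×2×(49.7 − 36.8) = 0
25.8 m = 7273
m = 7273/25.8 ≈ 281.9 g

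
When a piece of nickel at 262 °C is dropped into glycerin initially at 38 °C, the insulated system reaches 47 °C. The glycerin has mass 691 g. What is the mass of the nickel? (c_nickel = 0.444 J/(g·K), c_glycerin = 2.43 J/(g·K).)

m ≈ 158 g

Setting the total heat transfer to zero:
m·0.444·(47 − 262) + 691·2.43·(47 − 38) = 0
-95.46 m = -15112
m = -15112/-95.46 ≈ 158.3 g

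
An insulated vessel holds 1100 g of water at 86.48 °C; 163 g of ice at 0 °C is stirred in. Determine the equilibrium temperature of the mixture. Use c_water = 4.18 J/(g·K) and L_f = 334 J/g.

T_f ≈ 65.0 °C

Setting the total heat transfer to zero:
fusion: m_ice L_f = 163×334 = 54442
  meltwater 0→T: 163×4.18×T = 681.34 T
  water cools: 1100×4.18×(T − 86.48) = 4598(T − 86.48)
5279.3 T = 397635 − 54442 = 343193
T ≈ 65.01 °C. Since T > 0 °C, the all-ice-melts assumption holds.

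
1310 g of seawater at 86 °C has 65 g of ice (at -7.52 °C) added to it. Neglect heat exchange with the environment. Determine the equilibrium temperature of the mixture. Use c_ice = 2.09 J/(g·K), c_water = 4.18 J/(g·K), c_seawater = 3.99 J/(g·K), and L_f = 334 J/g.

T_f ≈ 77.6 °C

Let T be the final temperature. ΣQ_i = 0:
warm ice to 0 °C: 65×2.09×(0 − (-7.52)) = 1021.6
  fusion: m_ice L_f = 65×334 = 21710
  warm the meltwater: 271.7 T
  seawater: 5226.9(T − 86)
5498.6 T = 449513 − 22732 = 426782
T ≈ 77.62 °C (positive, so assuming full melt was valid).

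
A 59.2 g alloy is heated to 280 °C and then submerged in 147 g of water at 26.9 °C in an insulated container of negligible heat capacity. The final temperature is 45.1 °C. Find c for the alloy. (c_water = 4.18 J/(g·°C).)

c ≈ 0.804 J/(g·°C)

Net heat exchanged in the isolated system is zero:
59.2·c·(45.1 − 280) + 147·4.18·(45.1 − 26.9) = 0
-13906 c = -11183
c = -11183/-13906 ≈ 0.8042 J/(g·°C)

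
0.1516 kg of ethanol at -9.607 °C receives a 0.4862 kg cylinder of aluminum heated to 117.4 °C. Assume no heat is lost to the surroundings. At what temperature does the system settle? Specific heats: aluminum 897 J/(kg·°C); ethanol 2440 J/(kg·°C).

T_f ≈ 59.1 °C

With ΣQ=0 the equilibrium temperature is the m·c-weighted mean:
T_f = (436.12*117.4 + 369.9*(-9.607)) / (436.12 + 369.9)
    = 47647 / 806.03 ≈ 59.11 °C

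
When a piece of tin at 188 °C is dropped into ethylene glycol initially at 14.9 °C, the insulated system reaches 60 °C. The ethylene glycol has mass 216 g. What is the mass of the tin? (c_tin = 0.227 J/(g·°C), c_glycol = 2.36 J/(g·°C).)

Net heat exchanged in the isolated system is zero:
m·0.227·(60 − 188) + 216·2.36·(60 − 14.9) = 0
-29.06 m = -22990
m = -22990/-29.06 ≈ 791.2 g

m ≈ 791 g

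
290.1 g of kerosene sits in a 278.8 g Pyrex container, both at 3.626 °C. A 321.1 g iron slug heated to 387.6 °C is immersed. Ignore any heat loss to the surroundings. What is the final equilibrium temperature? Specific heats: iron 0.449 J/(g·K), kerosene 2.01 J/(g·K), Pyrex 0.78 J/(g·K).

T_f ≈ 62.2 °C

Conservation of energy gives ΣQ = 0:
321.1·0.449·(T − 387.6) + 290.1·2.01·(T − 3.626) + 278.8·0.78·(T − 3.626) = 0
144.17(T − 387.6) + 583.1(T − 3.626) + 217.46(T − 3.626) = 0
944.74 T = 58785
T = 58785 / 944.74 = 62.2 °C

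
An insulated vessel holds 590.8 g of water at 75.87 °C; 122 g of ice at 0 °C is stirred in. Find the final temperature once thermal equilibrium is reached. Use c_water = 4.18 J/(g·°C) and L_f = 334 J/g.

Sum of m c ΔT and latent-heat terms is zero:
fusion: m_ice L_f = 122×334 = 40748
  meltwater 0→T: 122×4.18×T = 509.96 T
  water cools: 590.8×4.18×(T − 75.87) = 2469.5(T − 75.87)
2979.5 T = 187364 − 40748 = 146616
T ≈ 49.21 °C. Since T > 0 °C, the all-ice-melts assumption holds.

T_f ≈ 49.2 °C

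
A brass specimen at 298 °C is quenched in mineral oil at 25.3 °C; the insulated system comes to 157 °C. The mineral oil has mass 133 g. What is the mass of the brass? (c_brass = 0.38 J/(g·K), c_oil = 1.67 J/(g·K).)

|Q_brass| = |Q_oil|:
m·0.38·(298 − 157) = 133·1.67·(157 − 25.3)
53.58 m = 29252  ⇒  m ≈ 545.9 g

m ≈ 546 g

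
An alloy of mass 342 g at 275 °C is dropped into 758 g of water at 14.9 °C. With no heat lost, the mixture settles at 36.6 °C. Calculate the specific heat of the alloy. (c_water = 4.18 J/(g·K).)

c ≈ 0.843 J/(g·K)

Heat lost by the alloy = heat gained by the water:
342·c·(275 − 36.6) = 758·4.18·(36.6 − 14.9)
81533 c = 68755  ⇒  c ≈ 0.8433 J/(g·K)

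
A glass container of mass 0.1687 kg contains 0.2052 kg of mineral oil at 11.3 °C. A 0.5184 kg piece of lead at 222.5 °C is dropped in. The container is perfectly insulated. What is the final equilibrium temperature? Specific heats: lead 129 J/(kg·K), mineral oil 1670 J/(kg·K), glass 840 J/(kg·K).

T_f ≈ 36.9 °C

Net heat exchanged in the isolated system is zero:
0.5184×129×(T − 222.5) + 0.2052×1670×(T − 11.3) + 0.1687×840×(T − 11.3) = 0
551.27 T = 20353
T = 20353 / 551.27 = 36.9 °C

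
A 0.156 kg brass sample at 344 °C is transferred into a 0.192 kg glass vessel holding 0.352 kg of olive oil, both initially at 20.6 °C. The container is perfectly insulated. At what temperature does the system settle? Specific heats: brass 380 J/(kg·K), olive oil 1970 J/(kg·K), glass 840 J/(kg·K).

T_f ≈ 41.6 °C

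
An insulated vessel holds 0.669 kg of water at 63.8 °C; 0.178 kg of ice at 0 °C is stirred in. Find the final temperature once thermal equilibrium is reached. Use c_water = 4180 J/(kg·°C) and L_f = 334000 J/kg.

T_f ≈ 33.6 °C

Energy conservation, ΣQ = 0:
latent heat to melt: 0.178×334000 = 59452
  warm the meltwater: 744.04 T
  water cools: 0.669×4180×(T − 63.8) = 2796.4(T − 63.8)
3540.5 T = 178412 − 59452 = 118960
T ≈ 33.60 °C (positive, so assuming full melt was valid).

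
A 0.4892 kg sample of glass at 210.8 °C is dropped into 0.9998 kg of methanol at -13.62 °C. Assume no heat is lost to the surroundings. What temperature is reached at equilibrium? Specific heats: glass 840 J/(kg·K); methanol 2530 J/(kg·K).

T_f ≈ 17.7 °C

T_f = Σ m_i c_i T_i / Σ m_i c_i:
T_f = (410.93*210.8 + 2529.5*(-13.62)) / (410.93 + 2529.5)
    = 52172 / 2940.4 ≈ 17.74 °C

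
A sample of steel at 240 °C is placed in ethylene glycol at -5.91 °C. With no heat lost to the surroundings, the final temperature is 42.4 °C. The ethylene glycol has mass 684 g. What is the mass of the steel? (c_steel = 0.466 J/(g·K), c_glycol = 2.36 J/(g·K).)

m ≈ 847 g

Heat lost by the steel = heat gained by the glycol:
m·0.466·(240 − 42.4) = 684·2.36·(42.4 − (-5.91))
92.08 m = 77984  ⇒  m ≈ 846.9 g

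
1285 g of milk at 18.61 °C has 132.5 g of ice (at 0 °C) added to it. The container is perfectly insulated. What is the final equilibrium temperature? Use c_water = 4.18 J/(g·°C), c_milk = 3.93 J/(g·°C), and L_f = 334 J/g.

T_f ≈ 8.9 °C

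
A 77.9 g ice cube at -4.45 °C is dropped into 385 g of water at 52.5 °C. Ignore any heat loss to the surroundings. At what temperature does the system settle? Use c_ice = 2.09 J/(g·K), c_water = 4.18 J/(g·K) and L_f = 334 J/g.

T_f ≈ 29.8 °C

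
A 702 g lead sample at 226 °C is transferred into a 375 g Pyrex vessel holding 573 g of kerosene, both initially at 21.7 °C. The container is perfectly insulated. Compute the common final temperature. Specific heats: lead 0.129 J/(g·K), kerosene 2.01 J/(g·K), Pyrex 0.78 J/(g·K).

Net heat exchanged in the isolated system is zero:
702×0.129×(T − 226) + 573×2.01×(T − 21.7) + 375×0.78×(T − 21.7) = 0
90.56(T − 226) + 1151.7(T − 21.7) + 292.5(T − 21.7) = 0
1534.8 T = 51806
T ≈ 33.75 °C

T_f ≈ 33.8 °C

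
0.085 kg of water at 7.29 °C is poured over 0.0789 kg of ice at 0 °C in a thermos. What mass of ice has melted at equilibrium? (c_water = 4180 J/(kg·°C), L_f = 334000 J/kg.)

m_melted ≈ 0.00775 kg

Heat available from the water dropping to 0 °C: 0.085·4180·7.29 = 2590.1 J.
To melt every bit of ice: 0.0789·334000 = 26353 J.
That's not enough to melt it all — equilibrium is at 0 °C with ice remaining.
m_melt = 2590.1 / L_f = 0.007755 kg.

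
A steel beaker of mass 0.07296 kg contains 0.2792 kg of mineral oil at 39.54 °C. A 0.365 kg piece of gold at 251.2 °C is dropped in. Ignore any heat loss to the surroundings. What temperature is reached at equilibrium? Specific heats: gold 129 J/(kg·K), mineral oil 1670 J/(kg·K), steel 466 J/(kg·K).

With ΣQ=0 the equilibrium temperature is the m·c-weighted mean:
T_f = (47.09*251.2 + 466.26*39.54 + 34*39.54) / (47.09 + 466.26 + 34)
    = 31608 / 547.35 ≈ 57.75 °C

T_f ≈ 57.7 °C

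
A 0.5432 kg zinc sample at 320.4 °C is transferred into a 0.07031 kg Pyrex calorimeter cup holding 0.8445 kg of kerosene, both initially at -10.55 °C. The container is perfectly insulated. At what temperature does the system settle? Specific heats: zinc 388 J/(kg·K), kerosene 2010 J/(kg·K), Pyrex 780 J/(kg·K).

T_f ≈ 25.0 °C

T_f is the heat-capacity-weighted average of the initial temperatures:
T_f = (210.76·320.4 + 1697.4·(-10.55) + 54.84·(-10.55)) / (210.76 + 1697.4 + 54.84)
    = 49041 / 1963 ≈ 24.98 °C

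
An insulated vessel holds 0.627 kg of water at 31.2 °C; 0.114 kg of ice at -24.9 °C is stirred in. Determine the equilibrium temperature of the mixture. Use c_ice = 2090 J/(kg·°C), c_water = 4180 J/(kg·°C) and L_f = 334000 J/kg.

T_f ≈ 12.2 °C

Taking heat into each body as positive, Σ m c ΔT = 0:
ice -24.9→0 °C: 0.114×2090×24.9 = 5932.7
  fusion: m_ice L_f = 0.114×334000 = 38076
  warm the meltwater: 476.52 T
  water cools: 0.627×4180×(T − 31.2) = 2620.9(T − 31.2)
3097.4 T = 81771 − 44009 = 37762
T ≈ 12.19 °C (positive, so assuming full melt was valid).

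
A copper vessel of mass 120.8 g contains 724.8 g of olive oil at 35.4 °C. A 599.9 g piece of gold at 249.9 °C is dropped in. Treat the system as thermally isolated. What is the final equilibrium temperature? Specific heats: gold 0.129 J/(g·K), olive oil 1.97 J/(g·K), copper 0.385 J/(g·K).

T_f ≈ 46.1 °C

T_f = Σ m_i c_i T_i / Σ m_i c_i:
T_f = (77.39·249.9 + 1427.9·35.4 + 46.51·35.4) / (77.39 + 1427.9 + 46.51)
    = 71532 / 1551.8 ≈ 46.10 °C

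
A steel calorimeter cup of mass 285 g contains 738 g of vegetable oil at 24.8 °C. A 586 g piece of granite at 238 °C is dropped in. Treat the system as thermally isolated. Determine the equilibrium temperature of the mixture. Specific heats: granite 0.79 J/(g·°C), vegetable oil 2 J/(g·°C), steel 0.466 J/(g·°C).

With ΣQ=0 the equilibrium temperature is the m·c-weighted mean:
T_f = (462.94×238 + 1476×24.8 + 132.81×24.8) / (462.94 + 1476 + 132.81)
    = 150078 / 2071.8 ≈ 72.44 °C

T_f ≈ 72.4 °C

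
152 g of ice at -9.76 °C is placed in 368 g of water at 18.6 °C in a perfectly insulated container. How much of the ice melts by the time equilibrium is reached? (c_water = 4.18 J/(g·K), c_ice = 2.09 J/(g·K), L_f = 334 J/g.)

m_melted ≈ 76.4 g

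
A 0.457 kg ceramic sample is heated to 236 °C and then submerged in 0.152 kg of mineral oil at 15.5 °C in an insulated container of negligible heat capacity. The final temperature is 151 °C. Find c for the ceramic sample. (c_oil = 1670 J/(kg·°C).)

Taking heat into each body as positive, Σ m c ΔT = 0:
0.457·c·(151 − 236) + 0.152·1670·(151 − 15.5) = 0
-38.84 c = -34395
c = -34395/-38.84 ≈ 885.5 J/(kg·°C)

c ≈ 885 J/(kg·°C)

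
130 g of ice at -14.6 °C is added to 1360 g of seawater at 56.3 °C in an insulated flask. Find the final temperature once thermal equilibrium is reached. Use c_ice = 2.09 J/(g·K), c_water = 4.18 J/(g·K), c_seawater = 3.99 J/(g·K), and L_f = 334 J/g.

T_f ≈ 43.2 °C

Heat gained plus heat lost sum to zero:
ice -14.6→0 °C: 130·2.09·14.6 = 3966.8
  latent heat to melt: 130·334 = 43420
  warm the meltwater: 543.4 T
  seawater: 5426.4(T − 56.3)
5969.8 T = 305506 − 47387 = 258120
T ≈ 43.24 °C — above 0 °C, consistent with complete melting.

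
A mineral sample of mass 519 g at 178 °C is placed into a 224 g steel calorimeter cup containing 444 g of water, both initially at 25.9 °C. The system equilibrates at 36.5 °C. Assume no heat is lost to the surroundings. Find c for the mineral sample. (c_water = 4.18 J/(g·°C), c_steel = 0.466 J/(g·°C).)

c ≈ 0.283 J/(g·°C)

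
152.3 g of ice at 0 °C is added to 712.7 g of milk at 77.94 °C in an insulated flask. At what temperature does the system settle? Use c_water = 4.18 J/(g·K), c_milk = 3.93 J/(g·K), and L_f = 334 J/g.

Let T be the final temperature. ΣQ_i = 0:
fusion: m_ice L_f = 152.3·334 = 50868; meltwater 0→T: 152.3·4.18·T = 636.61 T; milk cools: 712.7·3.93·(T − 77.94) = 2800.9(T − 77.94)
3437.5 T = 218303 − 50868 = 167435
T ≈ 48.71 °C. Since T > 0 °C, the all-ice-melts assumption holds.

T_f ≈ 48.7 °C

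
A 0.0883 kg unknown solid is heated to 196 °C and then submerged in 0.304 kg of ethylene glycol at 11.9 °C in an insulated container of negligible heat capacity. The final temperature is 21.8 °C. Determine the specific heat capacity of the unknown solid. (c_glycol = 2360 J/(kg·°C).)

c ≈ 462 J/(kg·°C)

Heat lost by the unknown solid = heat gained by the glycol:
0.0883×c×(196 − 21.8) = 0.304×2360×(21.8 − 11.9)
15.38 c = 7102.7  ⇒  c ≈ 461.8 J/(kg·°C)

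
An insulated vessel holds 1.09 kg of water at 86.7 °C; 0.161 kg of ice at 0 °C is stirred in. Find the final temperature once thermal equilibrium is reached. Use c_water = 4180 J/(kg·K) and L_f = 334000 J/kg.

Energy conservation, ΣQ = 0:
melt ice: 0.161·334000 = 53774
  warm the meltwater: 672.98 T
  water cools: 1.09·4180·(T − 86.7) = 4556.2(T − 86.7)
5229.2 T = 395023 − 53774 = 341249
T ≈ 65.26 °C. Since T > 0 °C, the all-ice-melts assumption holds.

T_f ≈ 65.3 °C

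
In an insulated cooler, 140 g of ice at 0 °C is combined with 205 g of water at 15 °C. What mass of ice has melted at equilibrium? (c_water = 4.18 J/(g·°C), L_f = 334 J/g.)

m_melted ≈ 38.5 g

Heat available from the water dropping to 0 °C: 205×4.18×15 = 12854 J.
To melt every bit of ice: 140×334 = 46760 J.
12854 J < 46760 J, so only part of the ice melts and the system sits at 0 °C.
m_melt = 12854 / L_f = 38.48 g.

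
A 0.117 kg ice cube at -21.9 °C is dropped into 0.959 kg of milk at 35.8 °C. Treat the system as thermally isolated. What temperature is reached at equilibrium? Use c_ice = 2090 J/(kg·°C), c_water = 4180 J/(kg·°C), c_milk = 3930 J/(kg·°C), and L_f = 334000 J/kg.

Net heat exchanged in the isolated system is zero:
warm ice to 0 °C: 0.117×2090×(0 − (-21.9)) = 5355.2; latent heat to melt: 0.117×334000 = 39078; meltwater 0→T: 0.117×4180×T = 489.06 T; milk cools: 0.959×3930×(T − 35.8) = 3768.9(T − 35.8)
4257.9 T = 134926 − 44433 = 90492
T ≈ 21.25 °C (positive, so assuming full melt was valid).

T_f ≈ 21.3 °C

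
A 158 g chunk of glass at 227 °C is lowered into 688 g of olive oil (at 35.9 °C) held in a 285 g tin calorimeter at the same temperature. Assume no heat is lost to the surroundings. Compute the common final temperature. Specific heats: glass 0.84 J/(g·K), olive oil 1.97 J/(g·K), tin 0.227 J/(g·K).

Heat gained plus heat lost sum to zero:
158*0.84*(T − 227) + 688*1.97*(T − 35.9) + 285*0.227*(T − 35.9) = 0
132.72(T − 227) + 1355.4(T − 35.9) + 64.7(T − 35.9) = 0
(132.72 + 1355.4 + 64.7) T = 132.72*227 + 1355.4*35.9 + 64.7*35.9
T = 81107/1552.8 ≈ 52.23 °C

T_f ≈ 52.2 °C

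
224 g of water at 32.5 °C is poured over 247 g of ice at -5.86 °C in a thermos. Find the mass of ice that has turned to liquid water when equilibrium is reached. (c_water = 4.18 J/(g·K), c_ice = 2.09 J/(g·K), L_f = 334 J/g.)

m_melted ≈ 82.1 g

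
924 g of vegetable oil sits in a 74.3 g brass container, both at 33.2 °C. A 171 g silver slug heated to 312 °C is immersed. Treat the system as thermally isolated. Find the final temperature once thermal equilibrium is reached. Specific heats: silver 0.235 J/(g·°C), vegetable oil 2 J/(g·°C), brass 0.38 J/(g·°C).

Let T be the final temperature. ΣQ_i = 0:
171×0.235×(T − 312) + 924×2×(T − 33.2) + 74.3×0.38×(T − 33.2) = 0
(40.18 + 1848 + 28.23) T = 40.18×312 + 1848×33.2 + 28.23×33.2
T ≈ 39.05 °C

T_f ≈ 39.0 °C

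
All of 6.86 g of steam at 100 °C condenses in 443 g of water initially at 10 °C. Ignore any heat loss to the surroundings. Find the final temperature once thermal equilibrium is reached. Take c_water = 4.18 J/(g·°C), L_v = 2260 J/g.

T_f ≈ 19.6 °C

Energy balance with sensible and latent terms:
latent heat released on condensation: 6.86·2260 = 15504; condensate cools 100→T: 6.86·4.18·(T − 100) = 28.67(T − 100); original water: 1851.7(T − 10)
1880.4 T = 15504 + 2867.5 + 18517 = 36888
T ≈ 19.62 °C (< 100 °C, so full condensation is consistent).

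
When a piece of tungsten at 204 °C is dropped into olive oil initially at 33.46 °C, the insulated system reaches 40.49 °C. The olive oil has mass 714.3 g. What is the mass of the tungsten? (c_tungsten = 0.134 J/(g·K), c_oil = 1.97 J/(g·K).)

m ≈ 451 g

Heat lost by the tungsten = heat gained by the oil:
m×0.134×(204 − 40.49) = 714.3×1.97×(40.49 − 33.46)
21.91 m = 9892.4  ⇒  m ≈ 451.5 g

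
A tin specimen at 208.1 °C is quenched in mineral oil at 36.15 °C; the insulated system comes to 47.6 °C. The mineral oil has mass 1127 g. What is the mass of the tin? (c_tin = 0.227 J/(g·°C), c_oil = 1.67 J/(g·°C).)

m ≈ 591 g

Energy conservation, ΣQ = 0:
m×0.227×(47.6 − 208.1) + 1127×1.67×(47.6 − 36.15) = 0
-36.43 m = -21550
m = -21550/-36.43 ≈ 591.5 g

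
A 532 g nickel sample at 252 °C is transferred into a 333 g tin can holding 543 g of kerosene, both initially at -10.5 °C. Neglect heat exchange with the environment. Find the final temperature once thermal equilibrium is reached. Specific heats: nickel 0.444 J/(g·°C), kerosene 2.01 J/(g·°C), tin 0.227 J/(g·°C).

Conservation of energy gives ΣQ = 0:
532·0.444·(T − 252) + 543·2.01·(T − (-10.5)) + 333·0.227·(T − (-10.5)) = 0
(236.21 + 1091.4 + 75.59) T = 236.21·252 + 1091.4·(-10.5) + 75.59·(-10.5)
T = 47271 / 1403.2 = 33.7 °C

T_f ≈ 33.7 °C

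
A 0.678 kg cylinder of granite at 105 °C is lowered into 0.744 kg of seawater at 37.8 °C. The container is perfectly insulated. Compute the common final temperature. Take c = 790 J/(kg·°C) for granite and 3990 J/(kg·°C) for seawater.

T_f ≈ 48.1 °C

Energy conservation, ΣQ = 0:
0.678×790×(T − 105) + 0.744×3990×(T − 37.8) = 0
535.62(T − 105) + 2968.6(T − 37.8) = 0
3504.2 T = 168452
T = 168452/3504.2 ≈ 48.07 °C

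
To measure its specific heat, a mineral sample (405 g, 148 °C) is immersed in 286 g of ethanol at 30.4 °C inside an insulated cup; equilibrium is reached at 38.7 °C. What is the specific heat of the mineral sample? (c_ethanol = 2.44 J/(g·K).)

Heat lost by the mineral sample = heat gained by the ethanol:
405×c×(148 − 38.7) = 286×2.44×(38.7 − 30.4)
44266 c = 5792.1  ⇒  c ≈ 0.1308 J/(g·K)

c ≈ 0.131 J/(g·K)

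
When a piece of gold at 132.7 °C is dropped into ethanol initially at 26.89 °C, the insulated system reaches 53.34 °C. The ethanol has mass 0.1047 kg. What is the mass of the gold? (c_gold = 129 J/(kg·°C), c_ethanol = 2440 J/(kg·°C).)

Heat lost by the gold = heat gained by the ethanol:
m·129·(132.7 − 53.34) = 0.1047·2440·(53.34 − 26.89)
10237 m = 6757.1  ⇒  m ≈ 0.66 kg

m ≈ 0.66 kg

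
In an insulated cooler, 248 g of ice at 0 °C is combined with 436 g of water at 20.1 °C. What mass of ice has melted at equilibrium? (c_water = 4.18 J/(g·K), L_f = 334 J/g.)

m_melted ≈ 110 g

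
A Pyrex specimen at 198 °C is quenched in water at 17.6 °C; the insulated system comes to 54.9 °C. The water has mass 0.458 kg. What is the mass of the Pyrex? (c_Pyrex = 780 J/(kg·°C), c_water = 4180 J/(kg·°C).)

|Q_Pyrex| = |Q_water|:
m×780×(198 − 54.9) = 0.458×4180×(54.9 − 17.6)
111618 m = 71409  ⇒  m ≈ 0.6398 kg

m ≈ 0.64 kg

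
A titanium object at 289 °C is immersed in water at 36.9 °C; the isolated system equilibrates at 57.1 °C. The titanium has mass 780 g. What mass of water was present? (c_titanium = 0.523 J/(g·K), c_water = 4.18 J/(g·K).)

Energy conservation, ΣQ = 0:
780·0.523·(57.1 − 289) + m·4.18·(57.1 − 36.9) = 0
84.44 m = 94601
m = 94601/84.44 ≈ 1120 g

m ≈ 1120 g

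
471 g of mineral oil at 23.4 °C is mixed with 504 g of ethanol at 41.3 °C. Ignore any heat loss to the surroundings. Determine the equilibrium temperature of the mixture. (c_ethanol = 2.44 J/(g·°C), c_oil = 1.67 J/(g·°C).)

T_f ≈ 34.3 °C

Let T be the final temperature. ΣQ_i = 0:
504*2.44*(T − 41.3) + 471*1.67*(T − 23.4) = 0
(1229.8 + 786.57) T = 1229.8*41.3 + 786.57*23.4
T ≈ 34.32 °C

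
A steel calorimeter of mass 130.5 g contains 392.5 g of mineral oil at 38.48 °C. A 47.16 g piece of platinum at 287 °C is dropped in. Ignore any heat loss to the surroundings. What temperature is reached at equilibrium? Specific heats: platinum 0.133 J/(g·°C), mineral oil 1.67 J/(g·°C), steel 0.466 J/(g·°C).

Heat gained plus heat lost sum to zero:
47.16×0.133×(T − 287) + 392.5×1.67×(T − 38.48) + 130.5×0.466×(T − 38.48) = 0
6.272(T − 287) + 655.48(T − 38.48) + 60.81(T − 38.48) = 0
(6.272 + 655.48 + 60.81) T = 6.272×287 + 655.48×38.48 + 60.81×38.48
T = 29363/722.56 ≈ 40.64 °C

T_f ≈ 40.6 °C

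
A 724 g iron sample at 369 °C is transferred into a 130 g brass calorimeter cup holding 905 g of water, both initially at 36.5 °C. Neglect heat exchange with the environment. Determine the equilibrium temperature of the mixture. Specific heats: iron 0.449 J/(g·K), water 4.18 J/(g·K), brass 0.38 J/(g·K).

T_f ≈ 62.5 °C

Energy conservation, ΣQ = 0:
724×0.449×(T − 369) + 905×4.18×(T − 36.5) + 130×0.38×(T − 36.5) = 0
4157.4 T = 259832
T ≈ 62.50 °C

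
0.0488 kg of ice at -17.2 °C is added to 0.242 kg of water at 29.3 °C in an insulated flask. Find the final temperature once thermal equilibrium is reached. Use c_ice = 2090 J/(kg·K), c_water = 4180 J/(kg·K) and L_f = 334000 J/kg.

Energy conservation, ΣQ = 0:
warm ice to 0 °C: 0.0488×2090×(0 − (-17.2)) = 1754.3; melt ice: 0.0488×334000 = 16299; warm the meltwater: 203.98 T; water: 1011.6(T − 29.3)
1215.5 T = 29639 − 18053 = 11585
T ≈ 9.53 °C. Since T > 0 °C, the all-ice-melts assumption holds.

T_f ≈ 9.5 °C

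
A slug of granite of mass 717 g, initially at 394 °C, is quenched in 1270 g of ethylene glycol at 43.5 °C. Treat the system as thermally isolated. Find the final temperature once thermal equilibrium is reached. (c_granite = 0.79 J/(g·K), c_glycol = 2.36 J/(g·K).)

T_f ≈ 99.2 °C

Heat gained plus heat lost sum to zero:
717·0.79·(T − 394) + 1270·2.36·(T − 43.5) = 0
(566.43 + 2997.2) T = 566.43·394 + 2997.2·43.5
T ≈ 99.21 °C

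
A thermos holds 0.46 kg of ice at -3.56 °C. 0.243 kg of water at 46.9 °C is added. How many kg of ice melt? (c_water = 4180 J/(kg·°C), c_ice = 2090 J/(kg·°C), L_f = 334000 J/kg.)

Cooling the water to 0 °C releases 0.243×4180×46.9 = 47638 J.
Warming the ice to 0 °C takes 0.46×2090×3.56 = 3422.6 J, leaving 44216 J for melting.
Melting all 0.46 kg of ice would need 0.46×334000 = 153640 J.
That's not enough to melt it all — equilibrium is at 0 °C with ice remaining.
m_melted×334000 = 44216  ⇒  m_melted ≈ 0.1324 kg.

m_melted ≈ 0.132 kg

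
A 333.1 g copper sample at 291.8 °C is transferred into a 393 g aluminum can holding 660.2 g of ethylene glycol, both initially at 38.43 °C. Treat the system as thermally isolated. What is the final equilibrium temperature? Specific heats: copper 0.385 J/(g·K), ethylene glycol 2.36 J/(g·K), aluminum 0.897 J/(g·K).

Energy conservation, ΣQ = 0:
333.1*0.385*(T − 291.8) + 660.2*2.36*(T − 38.43) + 393*0.897*(T − 38.43) = 0
128.24(T − 291.8) + 1558.1(T − 38.43) + 352.52(T − 38.43) = 0
(128.24 + 1558.1 + 352.52) T = 128.24*291.8 + 1558.1*38.43 + 352.52*38.43
T ≈ 54.37 °C

T_f ≈ 54.4 °C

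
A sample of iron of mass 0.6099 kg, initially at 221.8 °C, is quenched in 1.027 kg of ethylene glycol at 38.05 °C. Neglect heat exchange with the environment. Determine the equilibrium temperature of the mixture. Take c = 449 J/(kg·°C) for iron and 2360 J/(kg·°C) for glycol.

T_f ≈ 56.7 °C

Set heat shed by the hot body equal to heat absorbed by the cold body:
0.6099*449*(221.8 − T) = 1.027*2360*(T − 38.05)
273.85(221.8 − T) = 2423.7(T − 38.05)
2697.6 T = 152961  ⇒  T ≈ 56.70 °C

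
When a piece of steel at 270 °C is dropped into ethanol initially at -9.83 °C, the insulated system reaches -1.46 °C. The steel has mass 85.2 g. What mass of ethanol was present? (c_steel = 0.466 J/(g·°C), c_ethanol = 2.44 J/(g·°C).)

m ≈ 528 g

Net heat exchanged in the isolated system is zero:
85.2×0.466×(-1.46 − 270) + m×2.44×(-1.46 − (-9.83)) = 0
20.42 m = 10778
m = 10778/20.42 ≈ 527.7 g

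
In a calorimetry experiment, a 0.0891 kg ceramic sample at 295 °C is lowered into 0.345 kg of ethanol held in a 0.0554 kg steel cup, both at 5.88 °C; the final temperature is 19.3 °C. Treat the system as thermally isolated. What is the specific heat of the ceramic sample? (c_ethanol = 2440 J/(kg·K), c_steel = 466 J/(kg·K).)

c ≈ 474 J/(kg·K)

Conservation of energy gives ΣQ = 0:
0.0891×c×(19.3 − 295) + 0.345×2440×(19.3 − 5.88) + 0.0554×466×(19.3 − 5.88) = 0
-24.56 c = -11643
c = -11643/-24.56 ≈ 474 J/(kg·K)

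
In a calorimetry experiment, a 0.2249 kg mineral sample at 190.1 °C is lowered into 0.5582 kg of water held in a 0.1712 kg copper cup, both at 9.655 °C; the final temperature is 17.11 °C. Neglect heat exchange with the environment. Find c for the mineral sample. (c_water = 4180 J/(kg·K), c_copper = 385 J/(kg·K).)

c ≈ 460 J/(kg·K)

Taking heat into each body as positive, Σ m c ΔT = 0:
0.2249×c×(17.11 − 190.1) + 0.5582×4180×(17.11 − 9.655) + 0.1712×385×(17.11 − 9.655) = 0
-38.91 c = -17886
c = -17886/-38.91 ≈ 459.7 J/(kg·K)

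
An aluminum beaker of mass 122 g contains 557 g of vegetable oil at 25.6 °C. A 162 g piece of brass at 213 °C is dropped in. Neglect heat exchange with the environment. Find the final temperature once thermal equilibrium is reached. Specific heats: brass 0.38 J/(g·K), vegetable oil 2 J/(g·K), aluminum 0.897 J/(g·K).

T_f ≈ 34.6 °C

Let T be the final temperature. ΣQ_i = 0:
162·0.38·(T − 213) + 557·2·(T − 25.6) + 122·0.897·(T − 25.6) = 0
(61.56 + 1114 + 109.43) T = 61.56·213 + 1114·25.6 + 109.43·25.6
T ≈ 34.58 °C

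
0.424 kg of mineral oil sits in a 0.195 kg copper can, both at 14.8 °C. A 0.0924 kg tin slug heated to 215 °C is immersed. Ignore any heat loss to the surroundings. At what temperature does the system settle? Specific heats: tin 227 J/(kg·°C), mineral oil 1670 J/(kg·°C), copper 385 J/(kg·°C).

Net heat exchanged in the isolated system is zero:
0.0924*227*(T − 215) + 0.424*1670*(T − 14.8) + 0.195*385*(T − 14.8) = 0
20.97(T − 215) + 708.08(T − 14.8) + 75.08(T − 14.8) = 0
804.13 T = 16100
T ≈ 20.02 °C

T_f ≈ 20.0 °C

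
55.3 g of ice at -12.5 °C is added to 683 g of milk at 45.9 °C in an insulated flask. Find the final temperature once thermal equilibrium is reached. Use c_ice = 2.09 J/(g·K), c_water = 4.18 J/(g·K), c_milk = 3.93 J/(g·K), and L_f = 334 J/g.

Energy conservation, ΣQ = 0:
ice -12.5→0 °C: 55.3·2.09·12.5 = 1444.7; fusion: m_ice L_f = 55.3·334 = 18470; meltwater 0→T: 55.3·4.18·T = 231.15 T; milk: 2684.2(T − 45.9)
2915.3 T = 123204 − 19915 = 103289
T ≈ 35.43 °C — above 0 °C, consistent with complete melting.

T_f ≈ 35.4 °C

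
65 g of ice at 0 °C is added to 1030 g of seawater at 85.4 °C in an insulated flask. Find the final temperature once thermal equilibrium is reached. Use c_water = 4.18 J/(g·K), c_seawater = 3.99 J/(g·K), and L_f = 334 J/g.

T_f ≈ 75.1 °C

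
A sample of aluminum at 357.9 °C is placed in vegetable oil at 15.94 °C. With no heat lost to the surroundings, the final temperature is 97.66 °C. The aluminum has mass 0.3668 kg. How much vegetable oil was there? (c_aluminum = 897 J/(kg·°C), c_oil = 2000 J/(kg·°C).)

m ≈ 0.524 kg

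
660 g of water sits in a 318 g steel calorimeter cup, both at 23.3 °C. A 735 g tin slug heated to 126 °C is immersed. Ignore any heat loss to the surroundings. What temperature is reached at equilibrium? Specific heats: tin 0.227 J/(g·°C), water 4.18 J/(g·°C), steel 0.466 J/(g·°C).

T_f = Σ m_i c_i T_i / Σ m_i c_i:
T_f = (166.84*126 + 2758.8*23.3 + 148.19*23.3) / (166.84 + 2758.8 + 148.19)
    = 88755 / 3073.8 ≈ 28.87 °C

T_f ≈ 28.9 °C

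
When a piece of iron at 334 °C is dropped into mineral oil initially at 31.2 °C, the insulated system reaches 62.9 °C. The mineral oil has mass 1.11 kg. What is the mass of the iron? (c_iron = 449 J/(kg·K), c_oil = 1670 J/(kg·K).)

m ≈ 0.483 kg

|Q_iron| = |Q_oil|:
m×449×(334 − 62.9) = 1.11×1670×(62.9 − 31.2)
121724 m = 58762  ⇒  m ≈ 0.4828 kg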